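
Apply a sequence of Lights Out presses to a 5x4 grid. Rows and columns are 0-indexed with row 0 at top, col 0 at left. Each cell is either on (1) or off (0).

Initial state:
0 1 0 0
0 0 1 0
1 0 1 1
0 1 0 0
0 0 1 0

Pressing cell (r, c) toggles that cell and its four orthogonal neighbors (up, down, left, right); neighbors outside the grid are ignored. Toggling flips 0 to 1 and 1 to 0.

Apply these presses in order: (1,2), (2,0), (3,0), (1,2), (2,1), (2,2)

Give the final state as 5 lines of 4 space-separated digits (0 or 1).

After press 1 at (1,2):
0 1 1 0
0 1 0 1
1 0 0 1
0 1 0 0
0 0 1 0

After press 2 at (2,0):
0 1 1 0
1 1 0 1
0 1 0 1
1 1 0 0
0 0 1 0

After press 3 at (3,0):
0 1 1 0
1 1 0 1
1 1 0 1
0 0 0 0
1 0 1 0

After press 4 at (1,2):
0 1 0 0
1 0 1 0
1 1 1 1
0 0 0 0
1 0 1 0

After press 5 at (2,1):
0 1 0 0
1 1 1 0
0 0 0 1
0 1 0 0
1 0 1 0

After press 6 at (2,2):
0 1 0 0
1 1 0 0
0 1 1 0
0 1 1 0
1 0 1 0

Answer: 0 1 0 0
1 1 0 0
0 1 1 0
0 1 1 0
1 0 1 0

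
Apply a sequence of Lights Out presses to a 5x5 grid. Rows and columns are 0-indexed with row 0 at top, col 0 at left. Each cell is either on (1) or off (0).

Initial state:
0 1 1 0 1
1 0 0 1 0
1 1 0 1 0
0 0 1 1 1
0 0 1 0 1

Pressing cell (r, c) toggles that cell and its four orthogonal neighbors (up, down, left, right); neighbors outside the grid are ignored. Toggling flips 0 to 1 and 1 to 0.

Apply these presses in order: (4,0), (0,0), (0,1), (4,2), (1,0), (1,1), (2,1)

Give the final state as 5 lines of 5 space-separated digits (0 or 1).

After press 1 at (4,0):
0 1 1 0 1
1 0 0 1 0
1 1 0 1 0
1 0 1 1 1
1 1 1 0 1

After press 2 at (0,0):
1 0 1 0 1
0 0 0 1 0
1 1 0 1 0
1 0 1 1 1
1 1 1 0 1

After press 3 at (0,1):
0 1 0 0 1
0 1 0 1 0
1 1 0 1 0
1 0 1 1 1
1 1 1 0 1

After press 4 at (4,2):
0 1 0 0 1
0 1 0 1 0
1 1 0 1 0
1 0 0 1 1
1 0 0 1 1

After press 5 at (1,0):
1 1 0 0 1
1 0 0 1 0
0 1 0 1 0
1 0 0 1 1
1 0 0 1 1

After press 6 at (1,1):
1 0 0 0 1
0 1 1 1 0
0 0 0 1 0
1 0 0 1 1
1 0 0 1 1

After press 7 at (2,1):
1 0 0 0 1
0 0 1 1 0
1 1 1 1 0
1 1 0 1 1
1 0 0 1 1

Answer: 1 0 0 0 1
0 0 1 1 0
1 1 1 1 0
1 1 0 1 1
1 0 0 1 1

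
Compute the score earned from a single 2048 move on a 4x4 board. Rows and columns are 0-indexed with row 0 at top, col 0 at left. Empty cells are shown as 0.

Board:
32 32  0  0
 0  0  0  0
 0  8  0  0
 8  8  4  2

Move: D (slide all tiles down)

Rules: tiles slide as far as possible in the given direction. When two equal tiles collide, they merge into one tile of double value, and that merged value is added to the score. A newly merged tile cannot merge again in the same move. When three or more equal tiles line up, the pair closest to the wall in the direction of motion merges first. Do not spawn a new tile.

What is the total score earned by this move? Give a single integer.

Slide down:
col 0: [32, 0, 0, 8] -> [0, 0, 32, 8]  score +0 (running 0)
col 1: [32, 0, 8, 8] -> [0, 0, 32, 16]  score +16 (running 16)
col 2: [0, 0, 0, 4] -> [0, 0, 0, 4]  score +0 (running 16)
col 3: [0, 0, 0, 2] -> [0, 0, 0, 2]  score +0 (running 16)
Board after move:
 0  0  0  0
 0  0  0  0
32 32  0  0
 8 16  4  2

Answer: 16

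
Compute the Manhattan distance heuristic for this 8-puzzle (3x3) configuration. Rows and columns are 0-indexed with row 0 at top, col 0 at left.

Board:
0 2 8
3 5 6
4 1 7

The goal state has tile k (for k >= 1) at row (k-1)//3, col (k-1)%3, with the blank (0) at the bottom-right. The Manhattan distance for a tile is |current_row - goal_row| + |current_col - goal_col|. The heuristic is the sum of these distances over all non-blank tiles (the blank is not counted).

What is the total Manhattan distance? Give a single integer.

Tile 2: (0,1)->(0,1) = 0
Tile 8: (0,2)->(2,1) = 3
Tile 3: (1,0)->(0,2) = 3
Tile 5: (1,1)->(1,1) = 0
Tile 6: (1,2)->(1,2) = 0
Tile 4: (2,0)->(1,0) = 1
Tile 1: (2,1)->(0,0) = 3
Tile 7: (2,2)->(2,0) = 2
Sum: 0 + 3 + 3 + 0 + 0 + 1 + 3 + 2 = 12

Answer: 12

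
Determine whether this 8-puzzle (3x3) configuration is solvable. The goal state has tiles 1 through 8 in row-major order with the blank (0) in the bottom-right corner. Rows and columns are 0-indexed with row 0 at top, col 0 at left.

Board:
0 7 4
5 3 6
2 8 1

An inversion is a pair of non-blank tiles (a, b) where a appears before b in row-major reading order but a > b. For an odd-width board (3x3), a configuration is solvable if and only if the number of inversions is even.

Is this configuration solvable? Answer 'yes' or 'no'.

Answer: yes

Derivation:
Inversions (pairs i<j in row-major order where tile[i] > tile[j] > 0): 18
18 is even, so the puzzle is solvable.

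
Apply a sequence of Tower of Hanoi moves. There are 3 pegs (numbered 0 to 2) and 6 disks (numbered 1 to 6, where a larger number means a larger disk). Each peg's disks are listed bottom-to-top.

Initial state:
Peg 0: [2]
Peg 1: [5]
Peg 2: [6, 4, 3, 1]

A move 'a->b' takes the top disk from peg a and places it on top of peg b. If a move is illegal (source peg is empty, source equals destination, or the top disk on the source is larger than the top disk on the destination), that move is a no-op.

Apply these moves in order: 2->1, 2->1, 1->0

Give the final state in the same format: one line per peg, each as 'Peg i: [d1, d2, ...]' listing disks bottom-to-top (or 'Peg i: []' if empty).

After move 1 (2->1):
Peg 0: [2]
Peg 1: [5, 1]
Peg 2: [6, 4, 3]

After move 2 (2->1):
Peg 0: [2]
Peg 1: [5, 1]
Peg 2: [6, 4, 3]

After move 3 (1->0):
Peg 0: [2, 1]
Peg 1: [5]
Peg 2: [6, 4, 3]

Answer: Peg 0: [2, 1]
Peg 1: [5]
Peg 2: [6, 4, 3]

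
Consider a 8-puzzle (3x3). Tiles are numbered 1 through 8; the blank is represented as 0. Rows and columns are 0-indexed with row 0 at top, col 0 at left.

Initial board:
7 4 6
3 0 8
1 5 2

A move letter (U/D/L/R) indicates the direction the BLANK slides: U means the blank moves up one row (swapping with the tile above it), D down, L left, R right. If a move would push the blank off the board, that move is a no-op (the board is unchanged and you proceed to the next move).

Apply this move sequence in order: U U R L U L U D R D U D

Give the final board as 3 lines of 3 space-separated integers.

Answer: 3 7 6
4 5 8
1 0 2

Derivation:
After move 1 (U):
7 0 6
3 4 8
1 5 2

After move 2 (U):
7 0 6
3 4 8
1 5 2

After move 3 (R):
7 6 0
3 4 8
1 5 2

After move 4 (L):
7 0 6
3 4 8
1 5 2

After move 5 (U):
7 0 6
3 4 8
1 5 2

After move 6 (L):
0 7 6
3 4 8
1 5 2

After move 7 (U):
0 7 6
3 4 8
1 5 2

After move 8 (D):
3 7 6
0 4 8
1 5 2

After move 9 (R):
3 7 6
4 0 8
1 5 2

After move 10 (D):
3 7 6
4 5 8
1 0 2

After move 11 (U):
3 7 6
4 0 8
1 5 2

After move 12 (D):
3 7 6
4 5 8
1 0 2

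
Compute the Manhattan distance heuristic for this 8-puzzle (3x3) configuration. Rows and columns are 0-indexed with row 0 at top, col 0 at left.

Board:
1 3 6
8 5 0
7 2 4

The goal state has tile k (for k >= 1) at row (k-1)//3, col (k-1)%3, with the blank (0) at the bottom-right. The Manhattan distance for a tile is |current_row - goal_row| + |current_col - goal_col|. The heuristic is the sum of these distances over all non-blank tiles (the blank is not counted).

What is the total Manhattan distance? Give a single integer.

Answer: 9

Derivation:
Tile 1: at (0,0), goal (0,0), distance |0-0|+|0-0| = 0
Tile 3: at (0,1), goal (0,2), distance |0-0|+|1-2| = 1
Tile 6: at (0,2), goal (1,2), distance |0-1|+|2-2| = 1
Tile 8: at (1,0), goal (2,1), distance |1-2|+|0-1| = 2
Tile 5: at (1,1), goal (1,1), distance |1-1|+|1-1| = 0
Tile 7: at (2,0), goal (2,0), distance |2-2|+|0-0| = 0
Tile 2: at (2,1), goal (0,1), distance |2-0|+|1-1| = 2
Tile 4: at (2,2), goal (1,0), distance |2-1|+|2-0| = 3
Sum: 0 + 1 + 1 + 2 + 0 + 0 + 2 + 3 = 9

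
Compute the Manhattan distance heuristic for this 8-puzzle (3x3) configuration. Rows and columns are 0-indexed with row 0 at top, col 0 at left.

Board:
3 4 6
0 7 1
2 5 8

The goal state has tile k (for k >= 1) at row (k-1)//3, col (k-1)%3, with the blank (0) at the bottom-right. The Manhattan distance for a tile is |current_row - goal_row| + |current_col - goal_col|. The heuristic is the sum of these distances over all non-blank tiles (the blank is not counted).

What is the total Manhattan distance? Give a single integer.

Tile 3: at (0,0), goal (0,2), distance |0-0|+|0-2| = 2
Tile 4: at (0,1), goal (1,0), distance |0-1|+|1-0| = 2
Tile 6: at (0,2), goal (1,2), distance |0-1|+|2-2| = 1
Tile 7: at (1,1), goal (2,0), distance |1-2|+|1-0| = 2
Tile 1: at (1,2), goal (0,0), distance |1-0|+|2-0| = 3
Tile 2: at (2,0), goal (0,1), distance |2-0|+|0-1| = 3
Tile 5: at (2,1), goal (1,1), distance |2-1|+|1-1| = 1
Tile 8: at (2,2), goal (2,1), distance |2-2|+|2-1| = 1
Sum: 2 + 2 + 1 + 2 + 3 + 3 + 1 + 1 = 15

Answer: 15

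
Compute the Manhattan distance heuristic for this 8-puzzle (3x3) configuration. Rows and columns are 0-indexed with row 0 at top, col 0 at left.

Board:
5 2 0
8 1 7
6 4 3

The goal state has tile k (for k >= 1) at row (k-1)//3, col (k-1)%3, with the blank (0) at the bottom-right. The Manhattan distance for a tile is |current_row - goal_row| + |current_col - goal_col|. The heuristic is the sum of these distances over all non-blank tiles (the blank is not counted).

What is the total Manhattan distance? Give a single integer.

Tile 5: at (0,0), goal (1,1), distance |0-1|+|0-1| = 2
Tile 2: at (0,1), goal (0,1), distance |0-0|+|1-1| = 0
Tile 8: at (1,0), goal (2,1), distance |1-2|+|0-1| = 2
Tile 1: at (1,1), goal (0,0), distance |1-0|+|1-0| = 2
Tile 7: at (1,2), goal (2,0), distance |1-2|+|2-0| = 3
Tile 6: at (2,0), goal (1,2), distance |2-1|+|0-2| = 3
Tile 4: at (2,1), goal (1,0), distance |2-1|+|1-0| = 2
Tile 3: at (2,2), goal (0,2), distance |2-0|+|2-2| = 2
Sum: 2 + 0 + 2 + 2 + 3 + 3 + 2 + 2 = 16

Answer: 16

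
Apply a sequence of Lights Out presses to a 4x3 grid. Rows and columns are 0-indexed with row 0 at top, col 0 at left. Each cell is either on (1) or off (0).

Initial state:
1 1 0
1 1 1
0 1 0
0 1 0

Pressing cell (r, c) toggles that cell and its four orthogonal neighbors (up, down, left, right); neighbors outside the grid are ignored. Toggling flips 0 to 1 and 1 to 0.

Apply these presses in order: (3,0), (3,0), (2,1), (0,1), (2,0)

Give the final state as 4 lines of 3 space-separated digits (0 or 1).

After press 1 at (3,0):
1 1 0
1 1 1
1 1 0
1 0 0

After press 2 at (3,0):
1 1 0
1 1 1
0 1 0
0 1 0

After press 3 at (2,1):
1 1 0
1 0 1
1 0 1
0 0 0

After press 4 at (0,1):
0 0 1
1 1 1
1 0 1
0 0 0

After press 5 at (2,0):
0 0 1
0 1 1
0 1 1
1 0 0

Answer: 0 0 1
0 1 1
0 1 1
1 0 0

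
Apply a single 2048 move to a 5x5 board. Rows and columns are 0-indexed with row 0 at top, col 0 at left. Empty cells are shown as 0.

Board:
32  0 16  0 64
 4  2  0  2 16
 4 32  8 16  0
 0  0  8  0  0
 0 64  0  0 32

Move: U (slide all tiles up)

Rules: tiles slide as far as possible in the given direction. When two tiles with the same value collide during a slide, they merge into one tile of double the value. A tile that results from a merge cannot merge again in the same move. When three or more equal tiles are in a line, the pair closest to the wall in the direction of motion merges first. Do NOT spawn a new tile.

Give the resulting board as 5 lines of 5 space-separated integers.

Slide up:
col 0: [32, 4, 4, 0, 0] -> [32, 8, 0, 0, 0]
col 1: [0, 2, 32, 0, 64] -> [2, 32, 64, 0, 0]
col 2: [16, 0, 8, 8, 0] -> [16, 16, 0, 0, 0]
col 3: [0, 2, 16, 0, 0] -> [2, 16, 0, 0, 0]
col 4: [64, 16, 0, 0, 32] -> [64, 16, 32, 0, 0]

Answer: 32  2 16  2 64
 8 32 16 16 16
 0 64  0  0 32
 0  0  0  0  0
 0  0  0  0  0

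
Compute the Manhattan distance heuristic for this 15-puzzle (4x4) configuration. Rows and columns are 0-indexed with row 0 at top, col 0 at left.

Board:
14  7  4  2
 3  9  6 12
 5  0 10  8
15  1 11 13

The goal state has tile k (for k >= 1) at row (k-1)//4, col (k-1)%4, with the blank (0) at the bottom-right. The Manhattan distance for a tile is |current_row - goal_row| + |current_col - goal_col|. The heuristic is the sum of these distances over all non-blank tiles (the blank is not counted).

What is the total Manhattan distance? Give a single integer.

Answer: 29

Derivation:
Tile 14: (0,0)->(3,1) = 4
Tile 7: (0,1)->(1,2) = 2
Tile 4: (0,2)->(0,3) = 1
Tile 2: (0,3)->(0,1) = 2
Tile 3: (1,0)->(0,2) = 3
Tile 9: (1,1)->(2,0) = 2
Tile 6: (1,2)->(1,1) = 1
Tile 12: (1,3)->(2,3) = 1
Tile 5: (2,0)->(1,0) = 1
Tile 10: (2,2)->(2,1) = 1
Tile 8: (2,3)->(1,3) = 1
Tile 15: (3,0)->(3,2) = 2
Tile 1: (3,1)->(0,0) = 4
Tile 11: (3,2)->(2,2) = 1
Tile 13: (3,3)->(3,0) = 3
Sum: 4 + 2 + 1 + 2 + 3 + 2 + 1 + 1 + 1 + 1 + 1 + 2 + 4 + 1 + 3 = 29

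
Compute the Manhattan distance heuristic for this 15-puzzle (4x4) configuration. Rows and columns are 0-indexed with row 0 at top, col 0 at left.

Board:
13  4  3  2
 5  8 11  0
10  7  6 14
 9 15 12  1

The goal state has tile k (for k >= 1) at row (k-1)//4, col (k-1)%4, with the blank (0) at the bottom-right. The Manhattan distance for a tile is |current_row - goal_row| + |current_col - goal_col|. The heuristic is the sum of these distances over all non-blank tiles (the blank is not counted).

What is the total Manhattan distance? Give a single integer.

Tile 13: at (0,0), goal (3,0), distance |0-3|+|0-0| = 3
Tile 4: at (0,1), goal (0,3), distance |0-0|+|1-3| = 2
Tile 3: at (0,2), goal (0,2), distance |0-0|+|2-2| = 0
Tile 2: at (0,3), goal (0,1), distance |0-0|+|3-1| = 2
Tile 5: at (1,0), goal (1,0), distance |1-1|+|0-0| = 0
Tile 8: at (1,1), goal (1,3), distance |1-1|+|1-3| = 2
Tile 11: at (1,2), goal (2,2), distance |1-2|+|2-2| = 1
Tile 10: at (2,0), goal (2,1), distance |2-2|+|0-1| = 1
Tile 7: at (2,1), goal (1,2), distance |2-1|+|1-2| = 2
Tile 6: at (2,2), goal (1,1), distance |2-1|+|2-1| = 2
Tile 14: at (2,3), goal (3,1), distance |2-3|+|3-1| = 3
Tile 9: at (3,0), goal (2,0), distance |3-2|+|0-0| = 1
Tile 15: at (3,1), goal (3,2), distance |3-3|+|1-2| = 1
Tile 12: at (3,2), goal (2,3), distance |3-2|+|2-3| = 2
Tile 1: at (3,3), goal (0,0), distance |3-0|+|3-0| = 6
Sum: 3 + 2 + 0 + 2 + 0 + 2 + 1 + 1 + 2 + 2 + 3 + 1 + 1 + 2 + 6 = 28

Answer: 28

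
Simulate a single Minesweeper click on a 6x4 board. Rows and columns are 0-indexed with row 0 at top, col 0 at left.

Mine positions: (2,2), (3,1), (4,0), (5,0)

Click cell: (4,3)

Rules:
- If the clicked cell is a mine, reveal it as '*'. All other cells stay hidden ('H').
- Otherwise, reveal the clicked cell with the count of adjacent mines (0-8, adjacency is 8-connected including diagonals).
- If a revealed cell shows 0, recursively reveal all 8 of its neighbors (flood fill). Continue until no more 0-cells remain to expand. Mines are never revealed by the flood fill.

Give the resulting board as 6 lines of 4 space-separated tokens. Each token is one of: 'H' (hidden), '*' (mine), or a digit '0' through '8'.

H H H H
H H H H
H H H H
H H 2 1
H 3 1 0
H 2 0 0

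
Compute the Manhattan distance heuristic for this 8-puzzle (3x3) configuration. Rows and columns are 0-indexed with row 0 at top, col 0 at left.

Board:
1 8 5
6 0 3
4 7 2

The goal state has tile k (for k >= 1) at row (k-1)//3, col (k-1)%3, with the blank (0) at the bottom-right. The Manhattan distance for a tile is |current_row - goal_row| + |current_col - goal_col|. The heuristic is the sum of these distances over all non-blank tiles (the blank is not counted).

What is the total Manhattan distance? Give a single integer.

Answer: 12

Derivation:
Tile 1: at (0,0), goal (0,0), distance |0-0|+|0-0| = 0
Tile 8: at (0,1), goal (2,1), distance |0-2|+|1-1| = 2
Tile 5: at (0,2), goal (1,1), distance |0-1|+|2-1| = 2
Tile 6: at (1,0), goal (1,2), distance |1-1|+|0-2| = 2
Tile 3: at (1,2), goal (0,2), distance |1-0|+|2-2| = 1
Tile 4: at (2,0), goal (1,0), distance |2-1|+|0-0| = 1
Tile 7: at (2,1), goal (2,0), distance |2-2|+|1-0| = 1
Tile 2: at (2,2), goal (0,1), distance |2-0|+|2-1| = 3
Sum: 0 + 2 + 2 + 2 + 1 + 1 + 1 + 3 = 12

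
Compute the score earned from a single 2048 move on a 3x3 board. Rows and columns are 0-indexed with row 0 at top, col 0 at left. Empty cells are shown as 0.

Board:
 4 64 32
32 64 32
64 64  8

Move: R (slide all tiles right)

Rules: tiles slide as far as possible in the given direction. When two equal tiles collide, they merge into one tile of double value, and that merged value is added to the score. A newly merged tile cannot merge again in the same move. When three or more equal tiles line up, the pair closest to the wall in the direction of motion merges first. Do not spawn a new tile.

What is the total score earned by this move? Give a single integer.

Slide right:
row 0: [4, 64, 32] -> [4, 64, 32]  score +0 (running 0)
row 1: [32, 64, 32] -> [32, 64, 32]  score +0 (running 0)
row 2: [64, 64, 8] -> [0, 128, 8]  score +128 (running 128)
Board after move:
  4  64  32
 32  64  32
  0 128   8

Answer: 128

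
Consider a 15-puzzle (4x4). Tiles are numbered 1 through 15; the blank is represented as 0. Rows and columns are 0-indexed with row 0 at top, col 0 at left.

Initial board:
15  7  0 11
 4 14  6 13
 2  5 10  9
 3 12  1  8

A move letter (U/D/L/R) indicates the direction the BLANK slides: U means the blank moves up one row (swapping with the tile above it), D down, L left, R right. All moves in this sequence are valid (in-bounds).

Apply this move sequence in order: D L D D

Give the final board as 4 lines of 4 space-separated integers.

Answer: 15  7  6 11
 4  5 14 13
 2 12 10  9
 3  0  1  8

Derivation:
After move 1 (D):
15  7  6 11
 4 14  0 13
 2  5 10  9
 3 12  1  8

After move 2 (L):
15  7  6 11
 4  0 14 13
 2  5 10  9
 3 12  1  8

After move 3 (D):
15  7  6 11
 4  5 14 13
 2  0 10  9
 3 12  1  8

After move 4 (D):
15  7  6 11
 4  5 14 13
 2 12 10  9
 3  0  1  8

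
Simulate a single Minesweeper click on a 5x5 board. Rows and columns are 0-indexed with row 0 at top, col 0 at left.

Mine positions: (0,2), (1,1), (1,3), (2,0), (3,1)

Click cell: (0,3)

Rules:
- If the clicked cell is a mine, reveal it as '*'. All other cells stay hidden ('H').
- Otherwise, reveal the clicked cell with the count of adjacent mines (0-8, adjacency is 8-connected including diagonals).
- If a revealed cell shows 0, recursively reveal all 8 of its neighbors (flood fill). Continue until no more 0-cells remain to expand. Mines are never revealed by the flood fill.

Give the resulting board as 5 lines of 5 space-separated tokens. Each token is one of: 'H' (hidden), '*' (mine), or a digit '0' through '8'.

H H H 2 H
H H H H H
H H H H H
H H H H H
H H H H H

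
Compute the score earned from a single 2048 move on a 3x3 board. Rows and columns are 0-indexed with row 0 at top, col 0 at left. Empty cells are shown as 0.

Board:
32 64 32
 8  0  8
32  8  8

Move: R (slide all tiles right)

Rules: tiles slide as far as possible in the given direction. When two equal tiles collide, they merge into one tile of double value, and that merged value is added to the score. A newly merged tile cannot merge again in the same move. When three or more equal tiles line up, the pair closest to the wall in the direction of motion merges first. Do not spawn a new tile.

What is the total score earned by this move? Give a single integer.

Answer: 32

Derivation:
Slide right:
row 0: [32, 64, 32] -> [32, 64, 32]  score +0 (running 0)
row 1: [8, 0, 8] -> [0, 0, 16]  score +16 (running 16)
row 2: [32, 8, 8] -> [0, 32, 16]  score +16 (running 32)
Board after move:
32 64 32
 0  0 16
 0 32 16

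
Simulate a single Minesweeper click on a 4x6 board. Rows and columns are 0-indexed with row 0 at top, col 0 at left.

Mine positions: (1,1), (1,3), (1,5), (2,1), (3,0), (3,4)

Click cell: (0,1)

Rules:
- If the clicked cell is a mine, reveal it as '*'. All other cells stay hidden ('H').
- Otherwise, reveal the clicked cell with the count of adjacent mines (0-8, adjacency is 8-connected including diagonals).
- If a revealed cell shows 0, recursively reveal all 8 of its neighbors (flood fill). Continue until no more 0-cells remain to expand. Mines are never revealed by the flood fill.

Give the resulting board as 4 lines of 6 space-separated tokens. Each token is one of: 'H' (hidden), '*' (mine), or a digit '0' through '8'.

H 1 H H H H
H H H H H H
H H H H H H
H H H H H H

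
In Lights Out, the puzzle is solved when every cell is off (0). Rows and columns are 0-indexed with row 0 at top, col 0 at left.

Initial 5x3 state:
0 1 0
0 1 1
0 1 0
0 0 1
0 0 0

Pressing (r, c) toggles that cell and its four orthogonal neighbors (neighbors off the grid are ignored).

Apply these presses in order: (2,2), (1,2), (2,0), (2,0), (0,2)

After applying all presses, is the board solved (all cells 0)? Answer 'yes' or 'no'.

After press 1 at (2,2):
0 1 0
0 1 0
0 0 1
0 0 0
0 0 0

After press 2 at (1,2):
0 1 1
0 0 1
0 0 0
0 0 0
0 0 0

After press 3 at (2,0):
0 1 1
1 0 1
1 1 0
1 0 0
0 0 0

After press 4 at (2,0):
0 1 1
0 0 1
0 0 0
0 0 0
0 0 0

After press 5 at (0,2):
0 0 0
0 0 0
0 0 0
0 0 0
0 0 0

Lights still on: 0

Answer: yes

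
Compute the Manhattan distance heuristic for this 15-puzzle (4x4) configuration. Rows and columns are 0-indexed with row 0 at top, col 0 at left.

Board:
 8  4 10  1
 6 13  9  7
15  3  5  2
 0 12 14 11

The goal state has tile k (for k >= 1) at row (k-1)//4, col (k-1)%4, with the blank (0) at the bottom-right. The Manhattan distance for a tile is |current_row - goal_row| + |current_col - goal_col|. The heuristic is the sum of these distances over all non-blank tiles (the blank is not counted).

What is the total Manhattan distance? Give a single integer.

Tile 8: at (0,0), goal (1,3), distance |0-1|+|0-3| = 4
Tile 4: at (0,1), goal (0,3), distance |0-0|+|1-3| = 2
Tile 10: at (0,2), goal (2,1), distance |0-2|+|2-1| = 3
Tile 1: at (0,3), goal (0,0), distance |0-0|+|3-0| = 3
Tile 6: at (1,0), goal (1,1), distance |1-1|+|0-1| = 1
Tile 13: at (1,1), goal (3,0), distance |1-3|+|1-0| = 3
Tile 9: at (1,2), goal (2,0), distance |1-2|+|2-0| = 3
Tile 7: at (1,3), goal (1,2), distance |1-1|+|3-2| = 1
Tile 15: at (2,0), goal (3,2), distance |2-3|+|0-2| = 3
Tile 3: at (2,1), goal (0,2), distance |2-0|+|1-2| = 3
Tile 5: at (2,2), goal (1,0), distance |2-1|+|2-0| = 3
Tile 2: at (2,3), goal (0,1), distance |2-0|+|3-1| = 4
Tile 12: at (3,1), goal (2,3), distance |3-2|+|1-3| = 3
Tile 14: at (3,2), goal (3,1), distance |3-3|+|2-1| = 1
Tile 11: at (3,3), goal (2,2), distance |3-2|+|3-2| = 2
Sum: 4 + 2 + 3 + 3 + 1 + 3 + 3 + 1 + 3 + 3 + 3 + 4 + 3 + 1 + 2 = 39

Answer: 39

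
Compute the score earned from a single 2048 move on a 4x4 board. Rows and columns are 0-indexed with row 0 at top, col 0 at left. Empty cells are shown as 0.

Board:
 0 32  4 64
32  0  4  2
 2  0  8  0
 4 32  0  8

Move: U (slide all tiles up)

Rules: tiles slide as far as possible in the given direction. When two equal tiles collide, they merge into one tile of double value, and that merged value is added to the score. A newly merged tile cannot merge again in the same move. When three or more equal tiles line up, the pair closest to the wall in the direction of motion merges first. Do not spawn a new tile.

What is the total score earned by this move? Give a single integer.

Answer: 72

Derivation:
Slide up:
col 0: [0, 32, 2, 4] -> [32, 2, 4, 0]  score +0 (running 0)
col 1: [32, 0, 0, 32] -> [64, 0, 0, 0]  score +64 (running 64)
col 2: [4, 4, 8, 0] -> [8, 8, 0, 0]  score +8 (running 72)
col 3: [64, 2, 0, 8] -> [64, 2, 8, 0]  score +0 (running 72)
Board after move:
32 64  8 64
 2  0  8  2
 4  0  0  8
 0  0  0  0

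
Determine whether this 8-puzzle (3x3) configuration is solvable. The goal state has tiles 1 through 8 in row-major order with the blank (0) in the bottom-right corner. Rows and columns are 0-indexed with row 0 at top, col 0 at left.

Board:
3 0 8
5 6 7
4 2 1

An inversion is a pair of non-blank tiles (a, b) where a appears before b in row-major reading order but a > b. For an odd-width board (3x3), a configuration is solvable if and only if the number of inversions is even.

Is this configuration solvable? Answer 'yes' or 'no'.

Answer: yes

Derivation:
Inversions (pairs i<j in row-major order where tile[i] > tile[j] > 0): 20
20 is even, so the puzzle is solvable.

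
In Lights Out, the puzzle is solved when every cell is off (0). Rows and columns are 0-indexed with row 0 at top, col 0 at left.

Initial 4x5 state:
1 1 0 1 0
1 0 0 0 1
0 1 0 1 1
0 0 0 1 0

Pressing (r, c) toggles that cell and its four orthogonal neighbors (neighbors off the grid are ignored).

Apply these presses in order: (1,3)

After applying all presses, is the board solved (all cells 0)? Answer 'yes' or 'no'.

After press 1 at (1,3):
1 1 0 0 0
1 0 1 1 0
0 1 0 0 1
0 0 0 1 0

Lights still on: 8

Answer: no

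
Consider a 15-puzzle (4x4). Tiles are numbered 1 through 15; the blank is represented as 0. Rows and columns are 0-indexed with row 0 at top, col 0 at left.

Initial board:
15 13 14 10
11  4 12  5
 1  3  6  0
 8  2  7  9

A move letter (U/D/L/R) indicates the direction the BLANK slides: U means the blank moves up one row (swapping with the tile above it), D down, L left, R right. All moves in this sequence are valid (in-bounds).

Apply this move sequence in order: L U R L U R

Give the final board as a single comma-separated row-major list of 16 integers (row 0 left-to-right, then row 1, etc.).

Answer: 15, 13, 10, 0, 11, 4, 14, 5, 1, 3, 12, 6, 8, 2, 7, 9

Derivation:
After move 1 (L):
15 13 14 10
11  4 12  5
 1  3  0  6
 8  2  7  9

After move 2 (U):
15 13 14 10
11  4  0  5
 1  3 12  6
 8  2  7  9

After move 3 (R):
15 13 14 10
11  4  5  0
 1  3 12  6
 8  2  7  9

After move 4 (L):
15 13 14 10
11  4  0  5
 1  3 12  6
 8  2  7  9

After move 5 (U):
15 13  0 10
11  4 14  5
 1  3 12  6
 8  2  7  9

After move 6 (R):
15 13 10  0
11  4 14  5
 1  3 12  6
 8  2  7  9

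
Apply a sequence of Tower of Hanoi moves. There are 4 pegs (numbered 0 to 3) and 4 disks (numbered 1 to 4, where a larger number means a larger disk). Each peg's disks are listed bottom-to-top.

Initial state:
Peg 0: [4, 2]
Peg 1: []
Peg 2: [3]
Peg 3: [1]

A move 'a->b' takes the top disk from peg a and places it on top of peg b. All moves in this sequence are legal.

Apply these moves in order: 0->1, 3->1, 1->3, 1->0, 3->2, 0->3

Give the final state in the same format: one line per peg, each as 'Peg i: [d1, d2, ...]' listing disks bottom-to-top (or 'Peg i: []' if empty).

After move 1 (0->1):
Peg 0: [4]
Peg 1: [2]
Peg 2: [3]
Peg 3: [1]

After move 2 (3->1):
Peg 0: [4]
Peg 1: [2, 1]
Peg 2: [3]
Peg 3: []

After move 3 (1->3):
Peg 0: [4]
Peg 1: [2]
Peg 2: [3]
Peg 3: [1]

After move 4 (1->0):
Peg 0: [4, 2]
Peg 1: []
Peg 2: [3]
Peg 3: [1]

After move 5 (3->2):
Peg 0: [4, 2]
Peg 1: []
Peg 2: [3, 1]
Peg 3: []

After move 6 (0->3):
Peg 0: [4]
Peg 1: []
Peg 2: [3, 1]
Peg 3: [2]

Answer: Peg 0: [4]
Peg 1: []
Peg 2: [3, 1]
Peg 3: [2]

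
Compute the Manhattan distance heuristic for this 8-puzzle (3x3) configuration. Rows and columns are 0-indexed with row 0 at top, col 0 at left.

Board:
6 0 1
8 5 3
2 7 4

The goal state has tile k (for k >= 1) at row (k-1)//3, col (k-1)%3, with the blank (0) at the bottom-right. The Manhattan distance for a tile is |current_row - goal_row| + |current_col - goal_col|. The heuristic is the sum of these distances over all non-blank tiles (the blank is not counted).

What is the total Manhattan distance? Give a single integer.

Answer: 15

Derivation:
Tile 6: at (0,0), goal (1,2), distance |0-1|+|0-2| = 3
Tile 1: at (0,2), goal (0,0), distance |0-0|+|2-0| = 2
Tile 8: at (1,0), goal (2,1), distance |1-2|+|0-1| = 2
Tile 5: at (1,1), goal (1,1), distance |1-1|+|1-1| = 0
Tile 3: at (1,2), goal (0,2), distance |1-0|+|2-2| = 1
Tile 2: at (2,0), goal (0,1), distance |2-0|+|0-1| = 3
Tile 7: at (2,1), goal (2,0), distance |2-2|+|1-0| = 1
Tile 4: at (2,2), goal (1,0), distance |2-1|+|2-0| = 3
Sum: 3 + 2 + 2 + 0 + 1 + 3 + 1 + 3 = 15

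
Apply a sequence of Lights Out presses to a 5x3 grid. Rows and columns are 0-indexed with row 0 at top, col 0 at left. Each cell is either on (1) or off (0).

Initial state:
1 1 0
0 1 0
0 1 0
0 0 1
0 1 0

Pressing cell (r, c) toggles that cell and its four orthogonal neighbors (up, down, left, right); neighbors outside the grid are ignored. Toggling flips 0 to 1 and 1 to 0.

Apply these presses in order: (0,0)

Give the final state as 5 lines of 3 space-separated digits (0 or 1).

Answer: 0 0 0
1 1 0
0 1 0
0 0 1
0 1 0

Derivation:
After press 1 at (0,0):
0 0 0
1 1 0
0 1 0
0 0 1
0 1 0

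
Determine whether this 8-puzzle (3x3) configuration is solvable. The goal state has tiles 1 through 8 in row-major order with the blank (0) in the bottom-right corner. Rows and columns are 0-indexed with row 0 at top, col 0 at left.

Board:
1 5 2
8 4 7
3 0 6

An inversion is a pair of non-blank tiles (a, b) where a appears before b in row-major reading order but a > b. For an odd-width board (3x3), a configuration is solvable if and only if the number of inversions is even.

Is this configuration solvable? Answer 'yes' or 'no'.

Inversions (pairs i<j in row-major order where tile[i] > tile[j] > 0): 10
10 is even, so the puzzle is solvable.

Answer: yes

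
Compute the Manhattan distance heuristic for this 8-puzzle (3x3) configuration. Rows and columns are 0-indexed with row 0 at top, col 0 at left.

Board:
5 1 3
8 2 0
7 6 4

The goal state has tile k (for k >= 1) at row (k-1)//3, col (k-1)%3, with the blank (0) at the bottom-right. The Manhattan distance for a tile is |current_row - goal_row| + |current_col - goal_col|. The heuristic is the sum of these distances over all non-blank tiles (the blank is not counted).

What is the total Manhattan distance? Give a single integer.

Answer: 11

Derivation:
Tile 5: at (0,0), goal (1,1), distance |0-1|+|0-1| = 2
Tile 1: at (0,1), goal (0,0), distance |0-0|+|1-0| = 1
Tile 3: at (0,2), goal (0,2), distance |0-0|+|2-2| = 0
Tile 8: at (1,0), goal (2,1), distance |1-2|+|0-1| = 2
Tile 2: at (1,1), goal (0,1), distance |1-0|+|1-1| = 1
Tile 7: at (2,0), goal (2,0), distance |2-2|+|0-0| = 0
Tile 6: at (2,1), goal (1,2), distance |2-1|+|1-2| = 2
Tile 4: at (2,2), goal (1,0), distance |2-1|+|2-0| = 3
Sum: 2 + 1 + 0 + 2 + 1 + 0 + 2 + 3 = 11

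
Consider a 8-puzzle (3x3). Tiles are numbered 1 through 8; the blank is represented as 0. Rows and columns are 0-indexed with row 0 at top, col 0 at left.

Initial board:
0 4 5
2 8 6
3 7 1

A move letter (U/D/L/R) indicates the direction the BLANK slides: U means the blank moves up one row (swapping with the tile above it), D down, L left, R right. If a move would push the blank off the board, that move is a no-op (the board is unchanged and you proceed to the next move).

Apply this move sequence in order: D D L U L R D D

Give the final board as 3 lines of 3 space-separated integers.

After move 1 (D):
2 4 5
0 8 6
3 7 1

After move 2 (D):
2 4 5
3 8 6
0 7 1

After move 3 (L):
2 4 5
3 8 6
0 7 1

After move 4 (U):
2 4 5
0 8 6
3 7 1

After move 5 (L):
2 4 5
0 8 6
3 7 1

After move 6 (R):
2 4 5
8 0 6
3 7 1

After move 7 (D):
2 4 5
8 7 6
3 0 1

After move 8 (D):
2 4 5
8 7 6
3 0 1

Answer: 2 4 5
8 7 6
3 0 1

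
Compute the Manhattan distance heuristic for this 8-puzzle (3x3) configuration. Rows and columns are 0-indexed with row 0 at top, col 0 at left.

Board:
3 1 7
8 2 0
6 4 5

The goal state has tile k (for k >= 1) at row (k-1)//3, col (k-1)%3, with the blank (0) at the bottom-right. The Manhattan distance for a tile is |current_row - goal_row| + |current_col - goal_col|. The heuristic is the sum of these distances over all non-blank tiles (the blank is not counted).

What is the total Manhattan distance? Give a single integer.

Tile 3: at (0,0), goal (0,2), distance |0-0|+|0-2| = 2
Tile 1: at (0,1), goal (0,0), distance |0-0|+|1-0| = 1
Tile 7: at (0,2), goal (2,0), distance |0-2|+|2-0| = 4
Tile 8: at (1,0), goal (2,1), distance |1-2|+|0-1| = 2
Tile 2: at (1,1), goal (0,1), distance |1-0|+|1-1| = 1
Tile 6: at (2,0), goal (1,2), distance |2-1|+|0-2| = 3
Tile 4: at (2,1), goal (1,0), distance |2-1|+|1-0| = 2
Tile 5: at (2,2), goal (1,1), distance |2-1|+|2-1| = 2
Sum: 2 + 1 + 4 + 2 + 1 + 3 + 2 + 2 = 17

Answer: 17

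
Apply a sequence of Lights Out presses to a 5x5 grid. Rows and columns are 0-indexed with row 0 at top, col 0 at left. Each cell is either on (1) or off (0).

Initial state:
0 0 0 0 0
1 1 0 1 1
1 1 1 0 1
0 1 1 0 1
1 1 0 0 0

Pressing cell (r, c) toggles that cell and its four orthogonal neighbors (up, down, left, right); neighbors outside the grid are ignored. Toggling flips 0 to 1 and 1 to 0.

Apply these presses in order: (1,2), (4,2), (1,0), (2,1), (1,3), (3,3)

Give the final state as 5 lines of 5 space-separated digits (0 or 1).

Answer: 1 0 1 1 0
0 0 0 1 0
1 0 1 0 1
0 0 1 1 0
1 0 1 0 0

Derivation:
After press 1 at (1,2):
0 0 1 0 0
1 0 1 0 1
1 1 0 0 1
0 1 1 0 1
1 1 0 0 0

After press 2 at (4,2):
0 0 1 0 0
1 0 1 0 1
1 1 0 0 1
0 1 0 0 1
1 0 1 1 0

After press 3 at (1,0):
1 0 1 0 0
0 1 1 0 1
0 1 0 0 1
0 1 0 0 1
1 0 1 1 0

After press 4 at (2,1):
1 0 1 0 0
0 0 1 0 1
1 0 1 0 1
0 0 0 0 1
1 0 1 1 0

After press 5 at (1,3):
1 0 1 1 0
0 0 0 1 0
1 0 1 1 1
0 0 0 0 1
1 0 1 1 0

After press 6 at (3,3):
1 0 1 1 0
0 0 0 1 0
1 0 1 0 1
0 0 1 1 0
1 0 1 0 0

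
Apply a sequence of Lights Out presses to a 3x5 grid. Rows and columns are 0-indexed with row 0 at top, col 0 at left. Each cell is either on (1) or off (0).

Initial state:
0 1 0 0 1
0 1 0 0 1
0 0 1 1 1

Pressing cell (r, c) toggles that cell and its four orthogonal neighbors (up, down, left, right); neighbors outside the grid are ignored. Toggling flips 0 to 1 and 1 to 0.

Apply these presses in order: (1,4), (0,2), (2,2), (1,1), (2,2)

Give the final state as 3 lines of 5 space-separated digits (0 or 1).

After press 1 at (1,4):
0 1 0 0 0
0 1 0 1 0
0 0 1 1 0

After press 2 at (0,2):
0 0 1 1 0
0 1 1 1 0
0 0 1 1 0

After press 3 at (2,2):
0 0 1 1 0
0 1 0 1 0
0 1 0 0 0

After press 4 at (1,1):
0 1 1 1 0
1 0 1 1 0
0 0 0 0 0

After press 5 at (2,2):
0 1 1 1 0
1 0 0 1 0
0 1 1 1 0

Answer: 0 1 1 1 0
1 0 0 1 0
0 1 1 1 0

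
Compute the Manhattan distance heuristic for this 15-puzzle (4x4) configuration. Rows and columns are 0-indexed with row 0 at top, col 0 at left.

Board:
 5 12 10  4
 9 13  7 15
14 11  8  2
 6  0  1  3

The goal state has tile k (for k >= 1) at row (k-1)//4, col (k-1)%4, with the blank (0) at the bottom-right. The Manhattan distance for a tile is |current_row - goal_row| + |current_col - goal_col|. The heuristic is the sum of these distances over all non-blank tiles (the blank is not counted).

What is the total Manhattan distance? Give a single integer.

Answer: 36

Derivation:
Tile 5: (0,0)->(1,0) = 1
Tile 12: (0,1)->(2,3) = 4
Tile 10: (0,2)->(2,1) = 3
Tile 4: (0,3)->(0,3) = 0
Tile 9: (1,0)->(2,0) = 1
Tile 13: (1,1)->(3,0) = 3
Tile 7: (1,2)->(1,2) = 0
Tile 15: (1,3)->(3,2) = 3
Tile 14: (2,0)->(3,1) = 2
Tile 11: (2,1)->(2,2) = 1
Tile 8: (2,2)->(1,3) = 2
Tile 2: (2,3)->(0,1) = 4
Tile 6: (3,0)->(1,1) = 3
Tile 1: (3,2)->(0,0) = 5
Tile 3: (3,3)->(0,2) = 4
Sum: 1 + 4 + 3 + 0 + 1 + 3 + 0 + 3 + 2 + 1 + 2 + 4 + 3 + 5 + 4 = 36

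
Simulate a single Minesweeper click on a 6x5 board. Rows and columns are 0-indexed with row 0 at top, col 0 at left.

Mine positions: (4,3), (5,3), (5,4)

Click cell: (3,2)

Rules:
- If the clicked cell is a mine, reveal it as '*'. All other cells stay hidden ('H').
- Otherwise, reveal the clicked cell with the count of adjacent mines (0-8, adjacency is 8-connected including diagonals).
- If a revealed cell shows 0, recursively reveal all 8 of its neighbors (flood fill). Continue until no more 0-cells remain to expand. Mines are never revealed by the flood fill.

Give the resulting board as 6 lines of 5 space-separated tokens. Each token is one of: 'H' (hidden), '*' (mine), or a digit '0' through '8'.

H H H H H
H H H H H
H H H H H
H H 1 H H
H H H H H
H H H H H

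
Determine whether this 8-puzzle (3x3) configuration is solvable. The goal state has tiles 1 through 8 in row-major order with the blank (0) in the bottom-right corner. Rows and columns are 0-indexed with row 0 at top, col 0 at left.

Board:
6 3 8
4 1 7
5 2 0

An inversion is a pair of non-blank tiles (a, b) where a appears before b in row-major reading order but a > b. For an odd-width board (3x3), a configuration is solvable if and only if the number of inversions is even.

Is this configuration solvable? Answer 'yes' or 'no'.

Answer: no

Derivation:
Inversions (pairs i<j in row-major order where tile[i] > tile[j] > 0): 17
17 is odd, so the puzzle is not solvable.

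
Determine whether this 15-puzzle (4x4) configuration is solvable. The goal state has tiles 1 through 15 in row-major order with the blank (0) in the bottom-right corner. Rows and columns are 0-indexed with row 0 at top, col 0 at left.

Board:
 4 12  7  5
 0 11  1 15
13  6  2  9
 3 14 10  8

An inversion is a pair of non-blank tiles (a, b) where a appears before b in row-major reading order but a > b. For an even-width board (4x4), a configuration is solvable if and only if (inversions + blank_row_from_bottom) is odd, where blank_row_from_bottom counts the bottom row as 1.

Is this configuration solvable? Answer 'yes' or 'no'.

Answer: no

Derivation:
Inversions: 49
Blank is in row 1 (0-indexed from top), which is row 3 counting from the bottom (bottom = 1).
49 + 3 = 52, which is even, so the puzzle is not solvable.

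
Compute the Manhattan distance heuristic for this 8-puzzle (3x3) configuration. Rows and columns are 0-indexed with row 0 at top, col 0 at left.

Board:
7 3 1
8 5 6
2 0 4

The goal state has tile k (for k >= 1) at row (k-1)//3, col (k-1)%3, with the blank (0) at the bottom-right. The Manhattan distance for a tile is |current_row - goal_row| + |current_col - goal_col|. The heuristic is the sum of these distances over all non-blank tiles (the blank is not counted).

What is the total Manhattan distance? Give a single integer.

Tile 7: (0,0)->(2,0) = 2
Tile 3: (0,1)->(0,2) = 1
Tile 1: (0,2)->(0,0) = 2
Tile 8: (1,0)->(2,1) = 2
Tile 5: (1,1)->(1,1) = 0
Tile 6: (1,2)->(1,2) = 0
Tile 2: (2,0)->(0,1) = 3
Tile 4: (2,2)->(1,0) = 3
Sum: 2 + 1 + 2 + 2 + 0 + 0 + 3 + 3 = 13

Answer: 13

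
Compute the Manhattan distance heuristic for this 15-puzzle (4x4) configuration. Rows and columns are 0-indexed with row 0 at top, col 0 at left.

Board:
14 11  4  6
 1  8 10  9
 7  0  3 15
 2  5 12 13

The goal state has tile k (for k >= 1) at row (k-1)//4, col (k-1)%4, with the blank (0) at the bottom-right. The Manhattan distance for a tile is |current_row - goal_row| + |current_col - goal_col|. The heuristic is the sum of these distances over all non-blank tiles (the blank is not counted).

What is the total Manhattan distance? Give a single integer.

Tile 14: (0,0)->(3,1) = 4
Tile 11: (0,1)->(2,2) = 3
Tile 4: (0,2)->(0,3) = 1
Tile 6: (0,3)->(1,1) = 3
Tile 1: (1,0)->(0,0) = 1
Tile 8: (1,1)->(1,3) = 2
Tile 10: (1,2)->(2,1) = 2
Tile 9: (1,3)->(2,0) = 4
Tile 7: (2,0)->(1,2) = 3
Tile 3: (2,2)->(0,2) = 2
Tile 15: (2,3)->(3,2) = 2
Tile 2: (3,0)->(0,1) = 4
Tile 5: (3,1)->(1,0) = 3
Tile 12: (3,2)->(2,3) = 2
Tile 13: (3,3)->(3,0) = 3
Sum: 4 + 3 + 1 + 3 + 1 + 2 + 2 + 4 + 3 + 2 + 2 + 4 + 3 + 2 + 3 = 39

Answer: 39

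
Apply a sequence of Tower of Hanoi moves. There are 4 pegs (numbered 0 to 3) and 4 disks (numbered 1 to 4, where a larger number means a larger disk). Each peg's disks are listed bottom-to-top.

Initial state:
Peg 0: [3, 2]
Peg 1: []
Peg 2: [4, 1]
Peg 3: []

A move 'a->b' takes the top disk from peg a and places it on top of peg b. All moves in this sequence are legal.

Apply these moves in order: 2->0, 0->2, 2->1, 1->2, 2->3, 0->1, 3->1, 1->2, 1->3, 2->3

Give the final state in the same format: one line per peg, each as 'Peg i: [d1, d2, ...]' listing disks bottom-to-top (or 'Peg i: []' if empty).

After move 1 (2->0):
Peg 0: [3, 2, 1]
Peg 1: []
Peg 2: [4]
Peg 3: []

After move 2 (0->2):
Peg 0: [3, 2]
Peg 1: []
Peg 2: [4, 1]
Peg 3: []

After move 3 (2->1):
Peg 0: [3, 2]
Peg 1: [1]
Peg 2: [4]
Peg 3: []

After move 4 (1->2):
Peg 0: [3, 2]
Peg 1: []
Peg 2: [4, 1]
Peg 3: []

After move 5 (2->3):
Peg 0: [3, 2]
Peg 1: []
Peg 2: [4]
Peg 3: [1]

After move 6 (0->1):
Peg 0: [3]
Peg 1: [2]
Peg 2: [4]
Peg 3: [1]

After move 7 (3->1):
Peg 0: [3]
Peg 1: [2, 1]
Peg 2: [4]
Peg 3: []

After move 8 (1->2):
Peg 0: [3]
Peg 1: [2]
Peg 2: [4, 1]
Peg 3: []

After move 9 (1->3):
Peg 0: [3]
Peg 1: []
Peg 2: [4, 1]
Peg 3: [2]

After move 10 (2->3):
Peg 0: [3]
Peg 1: []
Peg 2: [4]
Peg 3: [2, 1]

Answer: Peg 0: [3]
Peg 1: []
Peg 2: [4]
Peg 3: [2, 1]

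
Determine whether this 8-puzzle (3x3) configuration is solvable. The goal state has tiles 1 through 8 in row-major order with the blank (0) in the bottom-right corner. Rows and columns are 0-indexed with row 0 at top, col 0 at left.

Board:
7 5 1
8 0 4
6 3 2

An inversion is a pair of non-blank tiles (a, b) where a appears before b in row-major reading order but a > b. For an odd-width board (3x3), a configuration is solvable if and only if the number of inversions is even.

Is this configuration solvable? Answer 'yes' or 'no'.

Inversions (pairs i<j in row-major order where tile[i] > tile[j] > 0): 19
19 is odd, so the puzzle is not solvable.

Answer: no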